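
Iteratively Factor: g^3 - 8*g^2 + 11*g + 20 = (g - 5)*(g^2 - 3*g - 4) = (g - 5)*(g - 4)*(g + 1)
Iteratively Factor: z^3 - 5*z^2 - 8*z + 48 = (z + 3)*(z^2 - 8*z + 16) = (z - 4)*(z + 3)*(z - 4)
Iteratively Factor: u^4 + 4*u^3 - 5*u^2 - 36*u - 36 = (u + 2)*(u^3 + 2*u^2 - 9*u - 18) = (u - 3)*(u + 2)*(u^2 + 5*u + 6) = (u - 3)*(u + 2)^2*(u + 3)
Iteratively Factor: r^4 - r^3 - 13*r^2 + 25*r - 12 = (r + 4)*(r^3 - 5*r^2 + 7*r - 3) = (r - 1)*(r + 4)*(r^2 - 4*r + 3) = (r - 1)^2*(r + 4)*(r - 3)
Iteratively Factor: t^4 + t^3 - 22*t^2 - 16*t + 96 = (t - 2)*(t^3 + 3*t^2 - 16*t - 48) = (t - 2)*(t + 4)*(t^2 - t - 12) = (t - 2)*(t + 3)*(t + 4)*(t - 4)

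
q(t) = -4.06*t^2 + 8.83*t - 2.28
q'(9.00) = -64.25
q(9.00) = -251.67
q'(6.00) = -39.89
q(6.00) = -95.46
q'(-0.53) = 13.13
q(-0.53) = -8.10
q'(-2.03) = 25.31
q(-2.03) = -36.94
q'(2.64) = -12.61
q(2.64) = -7.27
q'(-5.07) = 50.00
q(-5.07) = -151.41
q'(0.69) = 3.23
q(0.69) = 1.88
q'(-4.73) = 47.24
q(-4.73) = -134.88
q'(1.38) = -2.38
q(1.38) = 2.17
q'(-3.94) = 40.82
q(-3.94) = -100.10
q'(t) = 8.83 - 8.12*t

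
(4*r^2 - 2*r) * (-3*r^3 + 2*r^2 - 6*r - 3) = -12*r^5 + 14*r^4 - 28*r^3 + 6*r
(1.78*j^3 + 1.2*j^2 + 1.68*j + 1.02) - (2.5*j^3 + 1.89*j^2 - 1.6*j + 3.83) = -0.72*j^3 - 0.69*j^2 + 3.28*j - 2.81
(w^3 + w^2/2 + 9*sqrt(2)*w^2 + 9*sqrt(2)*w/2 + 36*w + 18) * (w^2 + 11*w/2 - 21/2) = w^5 + 6*w^4 + 9*sqrt(2)*w^4 + 113*w^3/4 + 54*sqrt(2)*w^3 - 279*sqrt(2)*w^2/4 + 843*w^2/4 - 279*w - 189*sqrt(2)*w/4 - 189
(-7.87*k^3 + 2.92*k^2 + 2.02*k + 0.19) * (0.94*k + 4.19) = -7.3978*k^4 - 30.2305*k^3 + 14.1336*k^2 + 8.6424*k + 0.7961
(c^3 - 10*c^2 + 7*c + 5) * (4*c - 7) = 4*c^4 - 47*c^3 + 98*c^2 - 29*c - 35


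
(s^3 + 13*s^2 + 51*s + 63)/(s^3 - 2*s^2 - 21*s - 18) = (s^2 + 10*s + 21)/(s^2 - 5*s - 6)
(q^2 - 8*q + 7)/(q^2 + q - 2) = (q - 7)/(q + 2)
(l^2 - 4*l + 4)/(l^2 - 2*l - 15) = (-l^2 + 4*l - 4)/(-l^2 + 2*l + 15)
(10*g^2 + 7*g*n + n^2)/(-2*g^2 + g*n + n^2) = (-5*g - n)/(g - n)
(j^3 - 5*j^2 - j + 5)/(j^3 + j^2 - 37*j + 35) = (j + 1)/(j + 7)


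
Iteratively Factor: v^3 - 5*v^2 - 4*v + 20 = (v + 2)*(v^2 - 7*v + 10) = (v - 5)*(v + 2)*(v - 2)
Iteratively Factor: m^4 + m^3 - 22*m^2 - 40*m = (m - 5)*(m^3 + 6*m^2 + 8*m) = (m - 5)*(m + 4)*(m^2 + 2*m) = m*(m - 5)*(m + 4)*(m + 2)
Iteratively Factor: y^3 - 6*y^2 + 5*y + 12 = (y + 1)*(y^2 - 7*y + 12) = (y - 4)*(y + 1)*(y - 3)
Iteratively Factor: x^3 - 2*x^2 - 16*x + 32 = (x + 4)*(x^2 - 6*x + 8) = (x - 4)*(x + 4)*(x - 2)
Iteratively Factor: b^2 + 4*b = (b + 4)*(b)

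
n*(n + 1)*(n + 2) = n^3 + 3*n^2 + 2*n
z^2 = z^2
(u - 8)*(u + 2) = u^2 - 6*u - 16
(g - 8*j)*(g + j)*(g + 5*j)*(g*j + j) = g^4*j - 2*g^3*j^2 + g^3*j - 43*g^2*j^3 - 2*g^2*j^2 - 40*g*j^4 - 43*g*j^3 - 40*j^4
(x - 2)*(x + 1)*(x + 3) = x^3 + 2*x^2 - 5*x - 6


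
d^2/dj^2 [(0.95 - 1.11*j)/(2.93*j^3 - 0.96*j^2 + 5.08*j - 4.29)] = (-57.175434*j^5 + 116.601108*j^4 - 11.757144*j^3 - 77.334204*j^2 + 71.278074*j - 7.17370400000001)/(25.153757*j^9 - 24.724512*j^8 + 138.93474*j^7 - 197.106543*j^6 + 313.284912*j^5 - 469.30788*j^4 + 418.397383*j^3 - 385.132176*j^2 + 280.478484*j - 78.953589)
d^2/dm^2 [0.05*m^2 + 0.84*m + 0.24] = 0.100000000000000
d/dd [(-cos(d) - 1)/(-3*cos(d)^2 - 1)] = (-3*sin(d)^2 + 6*cos(d) + 2)*sin(d)/(3*cos(d)^2 + 1)^2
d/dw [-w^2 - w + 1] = -2*w - 1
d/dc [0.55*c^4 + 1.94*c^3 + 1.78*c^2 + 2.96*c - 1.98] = 2.2*c^3 + 5.82*c^2 + 3.56*c + 2.96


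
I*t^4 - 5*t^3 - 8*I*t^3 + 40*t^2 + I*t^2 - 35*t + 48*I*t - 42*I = (t - 7)*(t + 2*I)*(t + 3*I)*(I*t - I)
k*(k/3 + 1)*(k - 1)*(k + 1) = k^4/3 + k^3 - k^2/3 - k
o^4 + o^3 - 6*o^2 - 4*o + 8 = (o - 2)*(o - 1)*(o + 2)^2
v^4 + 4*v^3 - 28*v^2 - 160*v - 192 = (v - 6)*(v + 2)*(v + 4)^2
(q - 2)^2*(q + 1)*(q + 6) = q^4 + 3*q^3 - 18*q^2 + 4*q + 24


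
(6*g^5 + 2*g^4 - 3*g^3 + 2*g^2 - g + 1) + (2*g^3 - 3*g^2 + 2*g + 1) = 6*g^5 + 2*g^4 - g^3 - g^2 + g + 2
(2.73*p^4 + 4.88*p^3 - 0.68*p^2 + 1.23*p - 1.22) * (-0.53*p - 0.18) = -1.4469*p^5 - 3.0778*p^4 - 0.518*p^3 - 0.5295*p^2 + 0.4252*p + 0.2196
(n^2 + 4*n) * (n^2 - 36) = n^4 + 4*n^3 - 36*n^2 - 144*n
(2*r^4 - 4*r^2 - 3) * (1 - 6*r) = -12*r^5 + 2*r^4 + 24*r^3 - 4*r^2 + 18*r - 3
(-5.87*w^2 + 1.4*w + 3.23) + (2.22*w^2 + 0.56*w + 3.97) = -3.65*w^2 + 1.96*w + 7.2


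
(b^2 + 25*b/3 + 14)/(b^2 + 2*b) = (b^2 + 25*b/3 + 14)/(b*(b + 2))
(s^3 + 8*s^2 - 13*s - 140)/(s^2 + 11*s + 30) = (s^2 + 3*s - 28)/(s + 6)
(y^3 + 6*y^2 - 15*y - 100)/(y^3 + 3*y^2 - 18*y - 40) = (y + 5)/(y + 2)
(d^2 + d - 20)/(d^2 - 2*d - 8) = (d + 5)/(d + 2)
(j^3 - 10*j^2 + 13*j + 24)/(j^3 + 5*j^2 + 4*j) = (j^2 - 11*j + 24)/(j*(j + 4))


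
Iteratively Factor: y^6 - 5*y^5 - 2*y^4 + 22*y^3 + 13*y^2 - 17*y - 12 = (y - 1)*(y^5 - 4*y^4 - 6*y^3 + 16*y^2 + 29*y + 12) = (y - 4)*(y - 1)*(y^4 - 6*y^2 - 8*y - 3) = (y - 4)*(y - 1)*(y + 1)*(y^3 - y^2 - 5*y - 3) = (y - 4)*(y - 1)*(y + 1)^2*(y^2 - 2*y - 3) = (y - 4)*(y - 3)*(y - 1)*(y + 1)^2*(y + 1)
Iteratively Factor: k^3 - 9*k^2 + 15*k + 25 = (k + 1)*(k^2 - 10*k + 25) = (k - 5)*(k + 1)*(k - 5)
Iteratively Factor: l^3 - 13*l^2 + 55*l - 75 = (l - 5)*(l^2 - 8*l + 15) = (l - 5)^2*(l - 3)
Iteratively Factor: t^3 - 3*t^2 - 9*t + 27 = (t + 3)*(t^2 - 6*t + 9) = (t - 3)*(t + 3)*(t - 3)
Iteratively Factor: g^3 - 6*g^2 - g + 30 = (g + 2)*(g^2 - 8*g + 15) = (g - 5)*(g + 2)*(g - 3)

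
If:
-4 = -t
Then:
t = 4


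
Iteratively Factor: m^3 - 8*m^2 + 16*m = (m - 4)*(m^2 - 4*m) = m*(m - 4)*(m - 4)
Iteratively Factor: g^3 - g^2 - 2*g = (g - 2)*(g^2 + g) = (g - 2)*(g + 1)*(g)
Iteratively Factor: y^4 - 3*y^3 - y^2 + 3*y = (y)*(y^3 - 3*y^2 - y + 3) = y*(y - 3)*(y^2 - 1) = y*(y - 3)*(y + 1)*(y - 1)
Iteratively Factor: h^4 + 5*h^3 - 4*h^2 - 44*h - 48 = (h + 2)*(h^3 + 3*h^2 - 10*h - 24) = (h + 2)^2*(h^2 + h - 12) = (h - 3)*(h + 2)^2*(h + 4)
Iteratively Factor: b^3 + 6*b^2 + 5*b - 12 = (b + 4)*(b^2 + 2*b - 3) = (b - 1)*(b + 4)*(b + 3)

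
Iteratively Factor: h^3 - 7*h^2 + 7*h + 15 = (h + 1)*(h^2 - 8*h + 15) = (h - 3)*(h + 1)*(h - 5)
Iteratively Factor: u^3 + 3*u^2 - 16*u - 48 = (u + 4)*(u^2 - u - 12) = (u + 3)*(u + 4)*(u - 4)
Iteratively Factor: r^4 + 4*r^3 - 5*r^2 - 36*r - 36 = (r - 3)*(r^3 + 7*r^2 + 16*r + 12) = (r - 3)*(r + 2)*(r^2 + 5*r + 6) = (r - 3)*(r + 2)*(r + 3)*(r + 2)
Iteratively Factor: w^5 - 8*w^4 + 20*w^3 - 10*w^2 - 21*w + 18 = (w - 1)*(w^4 - 7*w^3 + 13*w^2 + 3*w - 18) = (w - 3)*(w - 1)*(w^3 - 4*w^2 + w + 6) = (w - 3)^2*(w - 1)*(w^2 - w - 2) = (w - 3)^2*(w - 2)*(w - 1)*(w + 1)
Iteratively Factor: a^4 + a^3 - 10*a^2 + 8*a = (a - 2)*(a^3 + 3*a^2 - 4*a) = (a - 2)*(a + 4)*(a^2 - a) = a*(a - 2)*(a + 4)*(a - 1)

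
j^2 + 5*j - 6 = (j - 1)*(j + 6)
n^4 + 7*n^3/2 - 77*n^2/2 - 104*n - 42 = (n - 6)*(n + 1/2)*(n + 2)*(n + 7)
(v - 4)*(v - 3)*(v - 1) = v^3 - 8*v^2 + 19*v - 12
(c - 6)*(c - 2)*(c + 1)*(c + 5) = c^4 - 2*c^3 - 31*c^2 + 32*c + 60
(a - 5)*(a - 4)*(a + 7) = a^3 - 2*a^2 - 43*a + 140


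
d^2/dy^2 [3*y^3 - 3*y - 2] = 18*y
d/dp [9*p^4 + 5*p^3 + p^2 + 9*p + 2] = 36*p^3 + 15*p^2 + 2*p + 9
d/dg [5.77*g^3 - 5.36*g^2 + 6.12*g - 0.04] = 17.31*g^2 - 10.72*g + 6.12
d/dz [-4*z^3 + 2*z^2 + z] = -12*z^2 + 4*z + 1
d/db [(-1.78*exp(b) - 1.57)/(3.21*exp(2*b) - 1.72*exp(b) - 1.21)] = (5.7138*exp(2*b) + 10.0794*exp(b) - 0.5466)*exp(b)/(10.3041*exp(4*b) - 11.0424*exp(3*b) - 4.8098*exp(2*b) + 4.1624*exp(b) + 1.4641)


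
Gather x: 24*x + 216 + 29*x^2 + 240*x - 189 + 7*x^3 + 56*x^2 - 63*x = 7*x^3 + 85*x^2 + 201*x + 27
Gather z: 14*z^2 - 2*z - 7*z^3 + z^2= -7*z^3 + 15*z^2 - 2*z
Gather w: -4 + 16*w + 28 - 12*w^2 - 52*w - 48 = -12*w^2 - 36*w - 24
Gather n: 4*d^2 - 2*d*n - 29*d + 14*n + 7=4*d^2 - 29*d + n*(14 - 2*d) + 7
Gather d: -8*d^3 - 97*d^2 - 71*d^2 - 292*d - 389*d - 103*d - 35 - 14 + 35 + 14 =-8*d^3 - 168*d^2 - 784*d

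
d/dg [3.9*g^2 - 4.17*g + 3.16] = 7.8*g - 4.17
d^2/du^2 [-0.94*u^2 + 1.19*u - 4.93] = -1.88000000000000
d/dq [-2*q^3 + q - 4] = 1 - 6*q^2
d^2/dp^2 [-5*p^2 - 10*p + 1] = -10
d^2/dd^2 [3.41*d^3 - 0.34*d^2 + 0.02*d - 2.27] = 20.46*d - 0.68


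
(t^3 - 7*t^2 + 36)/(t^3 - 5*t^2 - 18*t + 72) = (t + 2)/(t + 4)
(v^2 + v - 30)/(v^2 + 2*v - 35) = (v + 6)/(v + 7)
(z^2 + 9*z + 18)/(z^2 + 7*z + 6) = (z + 3)/(z + 1)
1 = 1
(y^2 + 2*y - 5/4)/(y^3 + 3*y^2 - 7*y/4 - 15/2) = (2*y - 1)/(2*y^2 + y - 6)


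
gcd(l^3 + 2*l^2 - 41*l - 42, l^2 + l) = l + 1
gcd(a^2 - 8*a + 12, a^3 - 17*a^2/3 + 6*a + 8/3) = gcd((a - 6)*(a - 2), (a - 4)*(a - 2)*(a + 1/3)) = a - 2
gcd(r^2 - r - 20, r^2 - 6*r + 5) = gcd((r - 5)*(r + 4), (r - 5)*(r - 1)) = r - 5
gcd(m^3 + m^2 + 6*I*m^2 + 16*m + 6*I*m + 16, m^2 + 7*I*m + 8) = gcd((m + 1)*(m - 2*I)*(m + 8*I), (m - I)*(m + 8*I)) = m + 8*I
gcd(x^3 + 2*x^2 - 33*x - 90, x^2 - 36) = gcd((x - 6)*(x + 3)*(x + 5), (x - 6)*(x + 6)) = x - 6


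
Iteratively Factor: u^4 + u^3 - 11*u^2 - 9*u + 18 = (u + 3)*(u^3 - 2*u^2 - 5*u + 6) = (u + 2)*(u + 3)*(u^2 - 4*u + 3) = (u - 3)*(u + 2)*(u + 3)*(u - 1)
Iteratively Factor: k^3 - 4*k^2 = (k)*(k^2 - 4*k) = k^2*(k - 4)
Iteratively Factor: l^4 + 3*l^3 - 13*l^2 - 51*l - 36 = (l - 4)*(l^3 + 7*l^2 + 15*l + 9) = (l - 4)*(l + 3)*(l^2 + 4*l + 3) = (l - 4)*(l + 3)^2*(l + 1)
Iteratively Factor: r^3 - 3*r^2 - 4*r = (r - 4)*(r^2 + r) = r*(r - 4)*(r + 1)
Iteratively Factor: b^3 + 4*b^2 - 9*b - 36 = (b + 4)*(b^2 - 9) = (b - 3)*(b + 4)*(b + 3)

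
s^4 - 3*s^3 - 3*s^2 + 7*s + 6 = (s - 3)*(s - 2)*(s + 1)^2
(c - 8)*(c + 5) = c^2 - 3*c - 40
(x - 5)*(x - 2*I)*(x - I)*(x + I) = x^4 - 5*x^3 - 2*I*x^3 + x^2 + 10*I*x^2 - 5*x - 2*I*x + 10*I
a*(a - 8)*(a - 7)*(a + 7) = a^4 - 8*a^3 - 49*a^2 + 392*a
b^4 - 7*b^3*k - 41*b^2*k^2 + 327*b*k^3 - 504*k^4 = (b - 8*k)*(b - 3*k)^2*(b + 7*k)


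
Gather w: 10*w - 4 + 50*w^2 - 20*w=50*w^2 - 10*w - 4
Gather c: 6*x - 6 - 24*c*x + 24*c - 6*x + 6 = c*(24 - 24*x)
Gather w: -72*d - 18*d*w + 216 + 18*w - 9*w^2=-72*d - 9*w^2 + w*(18 - 18*d) + 216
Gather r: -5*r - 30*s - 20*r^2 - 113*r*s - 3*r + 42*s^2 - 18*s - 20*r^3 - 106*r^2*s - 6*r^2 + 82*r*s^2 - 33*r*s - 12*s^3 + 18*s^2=-20*r^3 + r^2*(-106*s - 26) + r*(82*s^2 - 146*s - 8) - 12*s^3 + 60*s^2 - 48*s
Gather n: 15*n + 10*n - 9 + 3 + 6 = 25*n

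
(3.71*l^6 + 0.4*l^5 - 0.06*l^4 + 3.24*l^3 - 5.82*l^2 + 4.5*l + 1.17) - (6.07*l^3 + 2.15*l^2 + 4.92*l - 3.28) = 3.71*l^6 + 0.4*l^5 - 0.06*l^4 - 2.83*l^3 - 7.97*l^2 - 0.42*l + 4.45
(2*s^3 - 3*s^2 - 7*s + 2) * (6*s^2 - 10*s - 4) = 12*s^5 - 38*s^4 - 20*s^3 + 94*s^2 + 8*s - 8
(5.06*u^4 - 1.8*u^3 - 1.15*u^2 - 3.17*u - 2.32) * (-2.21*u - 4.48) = -11.1826*u^5 - 18.6908*u^4 + 10.6055*u^3 + 12.1577*u^2 + 19.3288*u + 10.3936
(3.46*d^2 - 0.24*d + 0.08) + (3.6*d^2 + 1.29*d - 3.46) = 7.06*d^2 + 1.05*d - 3.38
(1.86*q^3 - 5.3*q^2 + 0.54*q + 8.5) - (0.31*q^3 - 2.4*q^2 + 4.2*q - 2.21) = 1.55*q^3 - 2.9*q^2 - 3.66*q + 10.71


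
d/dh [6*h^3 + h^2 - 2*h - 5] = 18*h^2 + 2*h - 2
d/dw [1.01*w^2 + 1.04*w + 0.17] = 2.02*w + 1.04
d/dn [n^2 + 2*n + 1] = 2*n + 2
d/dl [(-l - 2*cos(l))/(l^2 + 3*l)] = (l*(l + 3)*(2*sin(l) - 1) + (l + 2*cos(l))*(2*l + 3))/(l^2*(l + 3)^2)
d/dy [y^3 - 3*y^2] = 3*y*(y - 2)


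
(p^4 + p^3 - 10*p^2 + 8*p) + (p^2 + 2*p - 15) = p^4 + p^3 - 9*p^2 + 10*p - 15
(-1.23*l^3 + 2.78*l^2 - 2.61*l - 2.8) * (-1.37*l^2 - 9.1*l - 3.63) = 1.6851*l^5 + 7.3844*l^4 - 17.2574*l^3 + 17.4956*l^2 + 34.9543*l + 10.164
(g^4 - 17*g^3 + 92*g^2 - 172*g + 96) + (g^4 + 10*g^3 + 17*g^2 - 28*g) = 2*g^4 - 7*g^3 + 109*g^2 - 200*g + 96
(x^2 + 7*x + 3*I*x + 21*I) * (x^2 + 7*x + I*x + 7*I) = x^4 + 14*x^3 + 4*I*x^3 + 46*x^2 + 56*I*x^2 - 42*x + 196*I*x - 147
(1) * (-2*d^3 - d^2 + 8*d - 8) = -2*d^3 - d^2 + 8*d - 8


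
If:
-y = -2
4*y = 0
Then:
No Solution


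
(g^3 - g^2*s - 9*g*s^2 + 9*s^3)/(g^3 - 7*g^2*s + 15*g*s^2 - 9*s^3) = (-g - 3*s)/(-g + 3*s)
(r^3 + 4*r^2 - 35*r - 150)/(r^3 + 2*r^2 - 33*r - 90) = (r + 5)/(r + 3)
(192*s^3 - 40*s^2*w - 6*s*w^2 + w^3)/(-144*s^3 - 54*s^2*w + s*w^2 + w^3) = (-4*s + w)/(3*s + w)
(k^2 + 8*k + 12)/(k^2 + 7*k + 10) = (k + 6)/(k + 5)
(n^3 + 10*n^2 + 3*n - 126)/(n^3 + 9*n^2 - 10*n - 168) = (n - 3)/(n - 4)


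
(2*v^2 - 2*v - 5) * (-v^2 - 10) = -2*v^4 + 2*v^3 - 15*v^2 + 20*v + 50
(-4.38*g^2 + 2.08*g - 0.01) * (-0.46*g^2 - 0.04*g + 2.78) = 2.0148*g^4 - 0.7816*g^3 - 12.255*g^2 + 5.7828*g - 0.0278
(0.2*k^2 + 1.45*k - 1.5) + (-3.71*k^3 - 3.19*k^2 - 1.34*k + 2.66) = -3.71*k^3 - 2.99*k^2 + 0.11*k + 1.16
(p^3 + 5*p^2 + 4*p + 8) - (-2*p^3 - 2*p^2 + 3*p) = 3*p^3 + 7*p^2 + p + 8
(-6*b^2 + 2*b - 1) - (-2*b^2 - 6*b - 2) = -4*b^2 + 8*b + 1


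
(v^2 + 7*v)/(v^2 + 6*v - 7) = v/(v - 1)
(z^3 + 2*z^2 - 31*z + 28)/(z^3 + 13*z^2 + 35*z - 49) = (z - 4)/(z + 7)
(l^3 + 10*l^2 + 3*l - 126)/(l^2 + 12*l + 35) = (l^2 + 3*l - 18)/(l + 5)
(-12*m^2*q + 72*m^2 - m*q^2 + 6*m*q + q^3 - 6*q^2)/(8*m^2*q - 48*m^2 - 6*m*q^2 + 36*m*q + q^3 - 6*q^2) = (3*m + q)/(-2*m + q)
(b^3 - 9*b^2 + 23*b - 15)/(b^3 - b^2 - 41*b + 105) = (b - 1)/(b + 7)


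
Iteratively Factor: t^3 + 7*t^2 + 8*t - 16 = (t + 4)*(t^2 + 3*t - 4) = (t + 4)^2*(t - 1)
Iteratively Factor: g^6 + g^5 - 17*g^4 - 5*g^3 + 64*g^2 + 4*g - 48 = (g - 3)*(g^5 + 4*g^4 - 5*g^3 - 20*g^2 + 4*g + 16) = (g - 3)*(g - 2)*(g^4 + 6*g^3 + 7*g^2 - 6*g - 8) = (g - 3)*(g - 2)*(g + 4)*(g^3 + 2*g^2 - g - 2) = (g - 3)*(g - 2)*(g + 1)*(g + 4)*(g^2 + g - 2) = (g - 3)*(g - 2)*(g + 1)*(g + 2)*(g + 4)*(g - 1)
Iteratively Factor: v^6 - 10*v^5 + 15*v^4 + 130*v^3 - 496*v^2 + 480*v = (v)*(v^5 - 10*v^4 + 15*v^3 + 130*v^2 - 496*v + 480) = v*(v - 2)*(v^4 - 8*v^3 - v^2 + 128*v - 240) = v*(v - 4)*(v - 2)*(v^3 - 4*v^2 - 17*v + 60) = v*(v - 4)*(v - 2)*(v + 4)*(v^2 - 8*v + 15) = v*(v - 4)*(v - 3)*(v - 2)*(v + 4)*(v - 5)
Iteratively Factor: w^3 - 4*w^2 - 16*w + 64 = (w + 4)*(w^2 - 8*w + 16) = (w - 4)*(w + 4)*(w - 4)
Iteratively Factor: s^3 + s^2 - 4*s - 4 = (s + 1)*(s^2 - 4) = (s - 2)*(s + 1)*(s + 2)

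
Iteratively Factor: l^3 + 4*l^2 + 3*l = (l + 3)*(l^2 + l) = l*(l + 3)*(l + 1)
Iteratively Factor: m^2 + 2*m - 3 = (m + 3)*(m - 1)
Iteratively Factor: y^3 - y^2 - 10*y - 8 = (y + 2)*(y^2 - 3*y - 4) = (y + 1)*(y + 2)*(y - 4)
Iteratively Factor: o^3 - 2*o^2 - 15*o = (o)*(o^2 - 2*o - 15) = o*(o - 5)*(o + 3)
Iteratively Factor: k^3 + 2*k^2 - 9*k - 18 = (k - 3)*(k^2 + 5*k + 6) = (k - 3)*(k + 3)*(k + 2)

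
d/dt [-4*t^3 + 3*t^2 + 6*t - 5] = -12*t^2 + 6*t + 6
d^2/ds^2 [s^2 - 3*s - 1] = 2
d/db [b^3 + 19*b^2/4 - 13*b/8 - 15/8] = 3*b^2 + 19*b/2 - 13/8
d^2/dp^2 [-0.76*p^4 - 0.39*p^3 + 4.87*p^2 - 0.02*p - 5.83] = -9.12*p^2 - 2.34*p + 9.74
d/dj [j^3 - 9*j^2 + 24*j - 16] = 3*j^2 - 18*j + 24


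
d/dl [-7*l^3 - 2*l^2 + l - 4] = -21*l^2 - 4*l + 1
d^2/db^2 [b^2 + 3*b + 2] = 2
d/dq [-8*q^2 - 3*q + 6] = -16*q - 3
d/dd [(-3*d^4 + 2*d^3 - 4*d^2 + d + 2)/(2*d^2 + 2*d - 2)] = (-6*d^5 - 7*d^4 + 16*d^3 - 11*d^2 + 4*d - 3)/(2*(d^4 + 2*d^3 - d^2 - 2*d + 1))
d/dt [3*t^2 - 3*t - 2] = 6*t - 3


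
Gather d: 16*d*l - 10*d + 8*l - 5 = d*(16*l - 10) + 8*l - 5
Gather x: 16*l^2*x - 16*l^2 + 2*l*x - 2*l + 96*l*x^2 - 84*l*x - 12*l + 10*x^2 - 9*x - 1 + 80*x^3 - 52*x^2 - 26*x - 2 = -16*l^2 - 14*l + 80*x^3 + x^2*(96*l - 42) + x*(16*l^2 - 82*l - 35) - 3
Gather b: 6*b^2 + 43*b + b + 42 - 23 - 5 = 6*b^2 + 44*b + 14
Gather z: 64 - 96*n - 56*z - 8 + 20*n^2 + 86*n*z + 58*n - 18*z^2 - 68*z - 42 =20*n^2 - 38*n - 18*z^2 + z*(86*n - 124) + 14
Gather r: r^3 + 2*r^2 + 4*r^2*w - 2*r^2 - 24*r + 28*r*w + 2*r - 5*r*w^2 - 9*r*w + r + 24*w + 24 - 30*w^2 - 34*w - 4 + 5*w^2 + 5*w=r^3 + 4*r^2*w + r*(-5*w^2 + 19*w - 21) - 25*w^2 - 5*w + 20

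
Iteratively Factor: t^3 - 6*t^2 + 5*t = (t - 1)*(t^2 - 5*t) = (t - 5)*(t - 1)*(t)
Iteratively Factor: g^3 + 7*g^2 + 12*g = (g + 3)*(g^2 + 4*g) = g*(g + 3)*(g + 4)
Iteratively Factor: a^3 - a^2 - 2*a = (a + 1)*(a^2 - 2*a) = (a - 2)*(a + 1)*(a)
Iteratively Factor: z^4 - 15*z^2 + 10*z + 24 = (z - 3)*(z^3 + 3*z^2 - 6*z - 8) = (z - 3)*(z + 4)*(z^2 - z - 2) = (z - 3)*(z - 2)*(z + 4)*(z + 1)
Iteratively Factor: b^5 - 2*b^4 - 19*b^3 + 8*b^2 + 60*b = (b - 5)*(b^4 + 3*b^3 - 4*b^2 - 12*b) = b*(b - 5)*(b^3 + 3*b^2 - 4*b - 12) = b*(b - 5)*(b + 3)*(b^2 - 4) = b*(b - 5)*(b + 2)*(b + 3)*(b - 2)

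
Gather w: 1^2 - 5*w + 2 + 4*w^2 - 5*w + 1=4*w^2 - 10*w + 4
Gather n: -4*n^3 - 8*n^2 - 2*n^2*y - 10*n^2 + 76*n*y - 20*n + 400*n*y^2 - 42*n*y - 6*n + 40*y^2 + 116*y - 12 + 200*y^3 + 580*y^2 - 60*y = -4*n^3 + n^2*(-2*y - 18) + n*(400*y^2 + 34*y - 26) + 200*y^3 + 620*y^2 + 56*y - 12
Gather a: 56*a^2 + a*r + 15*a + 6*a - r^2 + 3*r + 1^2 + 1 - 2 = 56*a^2 + a*(r + 21) - r^2 + 3*r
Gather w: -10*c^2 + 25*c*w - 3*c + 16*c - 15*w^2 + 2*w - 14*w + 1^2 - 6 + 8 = -10*c^2 + 13*c - 15*w^2 + w*(25*c - 12) + 3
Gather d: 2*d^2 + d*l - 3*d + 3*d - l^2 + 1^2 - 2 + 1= 2*d^2 + d*l - l^2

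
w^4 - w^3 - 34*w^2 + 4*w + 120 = (w - 6)*(w - 2)*(w + 2)*(w + 5)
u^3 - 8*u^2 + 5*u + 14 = (u - 7)*(u - 2)*(u + 1)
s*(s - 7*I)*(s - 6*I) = s^3 - 13*I*s^2 - 42*s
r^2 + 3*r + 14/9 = (r + 2/3)*(r + 7/3)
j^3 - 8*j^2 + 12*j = j*(j - 6)*(j - 2)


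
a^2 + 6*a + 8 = (a + 2)*(a + 4)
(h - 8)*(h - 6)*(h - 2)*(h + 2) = h^4 - 14*h^3 + 44*h^2 + 56*h - 192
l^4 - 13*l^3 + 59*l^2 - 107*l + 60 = (l - 5)*(l - 4)*(l - 3)*(l - 1)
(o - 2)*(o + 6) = o^2 + 4*o - 12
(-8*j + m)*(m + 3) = -8*j*m - 24*j + m^2 + 3*m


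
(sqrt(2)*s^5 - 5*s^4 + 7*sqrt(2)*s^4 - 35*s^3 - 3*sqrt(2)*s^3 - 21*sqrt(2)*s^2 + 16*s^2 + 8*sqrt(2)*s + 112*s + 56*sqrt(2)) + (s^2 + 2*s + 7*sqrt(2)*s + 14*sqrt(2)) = sqrt(2)*s^5 - 5*s^4 + 7*sqrt(2)*s^4 - 35*s^3 - 3*sqrt(2)*s^3 - 21*sqrt(2)*s^2 + 17*s^2 + 15*sqrt(2)*s + 114*s + 70*sqrt(2)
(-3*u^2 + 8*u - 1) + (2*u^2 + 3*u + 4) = -u^2 + 11*u + 3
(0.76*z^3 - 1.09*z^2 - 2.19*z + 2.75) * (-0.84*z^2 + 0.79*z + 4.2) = -0.6384*z^5 + 1.516*z^4 + 4.1705*z^3 - 8.6181*z^2 - 7.0255*z + 11.55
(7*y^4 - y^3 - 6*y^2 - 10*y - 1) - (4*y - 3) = 7*y^4 - y^3 - 6*y^2 - 14*y + 2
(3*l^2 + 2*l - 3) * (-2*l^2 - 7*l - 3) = -6*l^4 - 25*l^3 - 17*l^2 + 15*l + 9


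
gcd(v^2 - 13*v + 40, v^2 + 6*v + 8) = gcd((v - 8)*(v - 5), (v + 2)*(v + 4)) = 1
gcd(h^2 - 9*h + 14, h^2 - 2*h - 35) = h - 7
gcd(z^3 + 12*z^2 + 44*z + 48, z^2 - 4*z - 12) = z + 2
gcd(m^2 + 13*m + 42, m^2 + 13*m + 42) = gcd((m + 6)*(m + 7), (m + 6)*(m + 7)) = m^2 + 13*m + 42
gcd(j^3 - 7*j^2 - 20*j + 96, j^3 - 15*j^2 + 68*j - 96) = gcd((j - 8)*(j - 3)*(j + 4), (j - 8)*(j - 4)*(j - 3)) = j^2 - 11*j + 24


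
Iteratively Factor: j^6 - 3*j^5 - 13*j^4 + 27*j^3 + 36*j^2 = (j + 3)*(j^5 - 6*j^4 + 5*j^3 + 12*j^2) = (j - 3)*(j + 3)*(j^4 - 3*j^3 - 4*j^2) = (j - 3)*(j + 1)*(j + 3)*(j^3 - 4*j^2) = (j - 4)*(j - 3)*(j + 1)*(j + 3)*(j^2) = j*(j - 4)*(j - 3)*(j + 1)*(j + 3)*(j)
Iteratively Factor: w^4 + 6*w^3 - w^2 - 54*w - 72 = (w + 3)*(w^3 + 3*w^2 - 10*w - 24) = (w - 3)*(w + 3)*(w^2 + 6*w + 8) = (w - 3)*(w + 3)*(w + 4)*(w + 2)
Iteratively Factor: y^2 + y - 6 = (y - 2)*(y + 3)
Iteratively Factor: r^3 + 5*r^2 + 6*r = (r)*(r^2 + 5*r + 6) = r*(r + 2)*(r + 3)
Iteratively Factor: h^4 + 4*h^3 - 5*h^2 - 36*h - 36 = (h + 2)*(h^3 + 2*h^2 - 9*h - 18) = (h + 2)*(h + 3)*(h^2 - h - 6) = (h + 2)^2*(h + 3)*(h - 3)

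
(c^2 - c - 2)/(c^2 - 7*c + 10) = (c + 1)/(c - 5)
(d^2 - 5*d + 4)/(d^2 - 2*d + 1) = (d - 4)/(d - 1)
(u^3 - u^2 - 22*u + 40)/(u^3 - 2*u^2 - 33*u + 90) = (u^3 - u^2 - 22*u + 40)/(u^3 - 2*u^2 - 33*u + 90)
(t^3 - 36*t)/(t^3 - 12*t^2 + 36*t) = (t + 6)/(t - 6)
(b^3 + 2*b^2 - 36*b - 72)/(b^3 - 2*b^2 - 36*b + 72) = (b + 2)/(b - 2)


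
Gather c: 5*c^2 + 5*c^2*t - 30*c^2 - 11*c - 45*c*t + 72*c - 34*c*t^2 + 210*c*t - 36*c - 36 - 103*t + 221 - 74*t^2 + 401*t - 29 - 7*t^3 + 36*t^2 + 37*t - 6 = c^2*(5*t - 25) + c*(-34*t^2 + 165*t + 25) - 7*t^3 - 38*t^2 + 335*t + 150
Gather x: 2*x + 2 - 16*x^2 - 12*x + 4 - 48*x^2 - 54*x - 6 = -64*x^2 - 64*x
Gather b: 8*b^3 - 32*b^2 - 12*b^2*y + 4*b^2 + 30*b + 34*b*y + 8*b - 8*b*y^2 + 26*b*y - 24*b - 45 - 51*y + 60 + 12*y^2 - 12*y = 8*b^3 + b^2*(-12*y - 28) + b*(-8*y^2 + 60*y + 14) + 12*y^2 - 63*y + 15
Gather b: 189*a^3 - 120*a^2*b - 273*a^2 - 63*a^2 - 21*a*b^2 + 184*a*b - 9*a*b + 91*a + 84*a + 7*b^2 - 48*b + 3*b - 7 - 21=189*a^3 - 336*a^2 + 175*a + b^2*(7 - 21*a) + b*(-120*a^2 + 175*a - 45) - 28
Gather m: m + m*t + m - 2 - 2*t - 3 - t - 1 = m*(t + 2) - 3*t - 6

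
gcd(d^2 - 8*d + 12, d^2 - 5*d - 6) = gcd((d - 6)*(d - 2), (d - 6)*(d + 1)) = d - 6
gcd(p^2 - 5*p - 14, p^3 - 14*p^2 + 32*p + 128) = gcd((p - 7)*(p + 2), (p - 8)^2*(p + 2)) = p + 2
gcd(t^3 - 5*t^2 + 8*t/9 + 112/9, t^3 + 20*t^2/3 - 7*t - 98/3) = t - 7/3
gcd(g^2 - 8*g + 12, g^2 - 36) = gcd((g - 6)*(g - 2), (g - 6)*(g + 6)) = g - 6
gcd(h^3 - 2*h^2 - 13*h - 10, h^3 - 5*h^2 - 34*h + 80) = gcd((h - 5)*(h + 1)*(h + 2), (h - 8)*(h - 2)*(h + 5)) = 1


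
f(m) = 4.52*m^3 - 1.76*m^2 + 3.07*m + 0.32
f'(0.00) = 3.07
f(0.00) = 0.32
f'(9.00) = 1069.75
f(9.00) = 3180.47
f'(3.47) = 154.13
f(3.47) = 178.64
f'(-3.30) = 162.35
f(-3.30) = -191.41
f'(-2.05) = 67.27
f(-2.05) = -52.31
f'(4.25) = 233.04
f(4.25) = 328.56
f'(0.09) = 2.86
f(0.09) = 0.59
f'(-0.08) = 3.44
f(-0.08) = 0.06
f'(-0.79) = 14.31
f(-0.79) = -5.43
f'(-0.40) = 6.65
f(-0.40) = -1.48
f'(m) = 13.56*m^2 - 3.52*m + 3.07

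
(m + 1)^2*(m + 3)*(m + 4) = m^4 + 9*m^3 + 27*m^2 + 31*m + 12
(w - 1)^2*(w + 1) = w^3 - w^2 - w + 1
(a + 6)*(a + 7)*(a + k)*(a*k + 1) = a^4*k + a^3*k^2 + 13*a^3*k + a^3 + 13*a^2*k^2 + 43*a^2*k + 13*a^2 + 42*a*k^2 + 13*a*k + 42*a + 42*k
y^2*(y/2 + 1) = y^3/2 + y^2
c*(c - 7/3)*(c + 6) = c^3 + 11*c^2/3 - 14*c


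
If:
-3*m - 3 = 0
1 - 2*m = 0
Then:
No Solution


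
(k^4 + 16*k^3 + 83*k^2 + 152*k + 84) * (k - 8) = k^5 + 8*k^4 - 45*k^3 - 512*k^2 - 1132*k - 672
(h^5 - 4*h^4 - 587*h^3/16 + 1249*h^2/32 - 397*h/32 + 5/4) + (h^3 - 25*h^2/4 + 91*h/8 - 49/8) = h^5 - 4*h^4 - 571*h^3/16 + 1049*h^2/32 - 33*h/32 - 39/8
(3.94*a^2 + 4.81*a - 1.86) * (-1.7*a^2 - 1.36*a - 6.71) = -6.698*a^4 - 13.5354*a^3 - 29.817*a^2 - 29.7455*a + 12.4806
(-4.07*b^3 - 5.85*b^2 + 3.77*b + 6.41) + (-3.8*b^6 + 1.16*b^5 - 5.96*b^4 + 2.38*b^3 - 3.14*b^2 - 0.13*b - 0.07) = -3.8*b^6 + 1.16*b^5 - 5.96*b^4 - 1.69*b^3 - 8.99*b^2 + 3.64*b + 6.34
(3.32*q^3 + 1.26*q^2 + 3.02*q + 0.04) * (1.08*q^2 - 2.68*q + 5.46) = 3.5856*q^5 - 7.5368*q^4 + 18.012*q^3 - 1.1708*q^2 + 16.382*q + 0.2184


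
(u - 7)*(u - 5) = u^2 - 12*u + 35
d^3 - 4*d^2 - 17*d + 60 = (d - 5)*(d - 3)*(d + 4)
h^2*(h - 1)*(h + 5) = h^4 + 4*h^3 - 5*h^2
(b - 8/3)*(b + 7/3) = b^2 - b/3 - 56/9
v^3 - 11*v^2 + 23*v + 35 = (v - 7)*(v - 5)*(v + 1)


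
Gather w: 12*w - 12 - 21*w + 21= 9 - 9*w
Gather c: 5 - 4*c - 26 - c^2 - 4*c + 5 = -c^2 - 8*c - 16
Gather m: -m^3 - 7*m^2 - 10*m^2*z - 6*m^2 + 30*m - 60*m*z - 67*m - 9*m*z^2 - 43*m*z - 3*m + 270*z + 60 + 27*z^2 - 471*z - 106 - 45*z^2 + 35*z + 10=-m^3 + m^2*(-10*z - 13) + m*(-9*z^2 - 103*z - 40) - 18*z^2 - 166*z - 36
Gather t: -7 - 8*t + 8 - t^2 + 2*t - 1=-t^2 - 6*t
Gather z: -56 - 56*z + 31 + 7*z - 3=-49*z - 28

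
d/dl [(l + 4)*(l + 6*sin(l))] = l + (l + 4)*(6*cos(l) + 1) + 6*sin(l)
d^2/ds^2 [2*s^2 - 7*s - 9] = 4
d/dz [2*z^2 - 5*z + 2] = 4*z - 5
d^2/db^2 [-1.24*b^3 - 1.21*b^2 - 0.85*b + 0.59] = -7.44*b - 2.42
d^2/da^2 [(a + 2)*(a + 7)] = 2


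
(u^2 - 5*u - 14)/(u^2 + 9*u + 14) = (u - 7)/(u + 7)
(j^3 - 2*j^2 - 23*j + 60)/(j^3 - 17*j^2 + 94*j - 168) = (j^2 + 2*j - 15)/(j^2 - 13*j + 42)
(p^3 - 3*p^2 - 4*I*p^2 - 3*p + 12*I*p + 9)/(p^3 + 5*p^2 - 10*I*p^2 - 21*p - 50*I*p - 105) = (p^2 - p*(3 + I) + 3*I)/(p^2 + p*(5 - 7*I) - 35*I)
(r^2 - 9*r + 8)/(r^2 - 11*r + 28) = (r^2 - 9*r + 8)/(r^2 - 11*r + 28)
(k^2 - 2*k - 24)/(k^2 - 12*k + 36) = (k + 4)/(k - 6)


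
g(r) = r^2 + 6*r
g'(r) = 2*r + 6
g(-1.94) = -7.88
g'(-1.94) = 2.12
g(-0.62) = -3.34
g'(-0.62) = 4.76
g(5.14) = 57.26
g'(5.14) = 16.28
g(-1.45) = -6.60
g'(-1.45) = 3.10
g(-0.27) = -1.55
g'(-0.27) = 5.46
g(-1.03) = -5.12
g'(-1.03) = 3.94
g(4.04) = 40.56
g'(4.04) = 14.08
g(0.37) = 2.36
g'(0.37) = 6.74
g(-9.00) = 27.00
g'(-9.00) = -12.00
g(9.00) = 135.00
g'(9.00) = 24.00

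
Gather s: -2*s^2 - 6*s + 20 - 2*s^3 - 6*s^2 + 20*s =-2*s^3 - 8*s^2 + 14*s + 20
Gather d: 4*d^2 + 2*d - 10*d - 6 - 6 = 4*d^2 - 8*d - 12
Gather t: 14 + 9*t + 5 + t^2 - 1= t^2 + 9*t + 18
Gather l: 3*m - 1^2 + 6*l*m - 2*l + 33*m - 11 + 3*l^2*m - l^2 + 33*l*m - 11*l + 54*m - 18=l^2*(3*m - 1) + l*(39*m - 13) + 90*m - 30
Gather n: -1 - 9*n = -9*n - 1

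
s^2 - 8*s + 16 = (s - 4)^2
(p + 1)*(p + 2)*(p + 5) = p^3 + 8*p^2 + 17*p + 10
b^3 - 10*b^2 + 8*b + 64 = (b - 8)*(b - 4)*(b + 2)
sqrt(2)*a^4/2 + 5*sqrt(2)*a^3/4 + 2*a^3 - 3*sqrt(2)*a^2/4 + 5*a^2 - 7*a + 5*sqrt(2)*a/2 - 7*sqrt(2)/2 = (a - 1)*(a + 7/2)*(a + sqrt(2))*(sqrt(2)*a/2 + 1)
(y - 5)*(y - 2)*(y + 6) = y^3 - y^2 - 32*y + 60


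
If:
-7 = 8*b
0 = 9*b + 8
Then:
No Solution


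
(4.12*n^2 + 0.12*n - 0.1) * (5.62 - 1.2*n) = -4.944*n^3 + 23.0104*n^2 + 0.7944*n - 0.562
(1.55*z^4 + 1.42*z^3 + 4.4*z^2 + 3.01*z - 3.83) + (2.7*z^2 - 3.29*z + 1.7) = 1.55*z^4 + 1.42*z^3 + 7.1*z^2 - 0.28*z - 2.13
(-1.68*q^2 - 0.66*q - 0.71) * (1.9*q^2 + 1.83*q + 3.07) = -3.192*q^4 - 4.3284*q^3 - 7.7144*q^2 - 3.3255*q - 2.1797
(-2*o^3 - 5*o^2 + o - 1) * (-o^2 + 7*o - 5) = 2*o^5 - 9*o^4 - 26*o^3 + 33*o^2 - 12*o + 5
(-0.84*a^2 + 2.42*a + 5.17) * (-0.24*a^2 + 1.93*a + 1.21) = 0.2016*a^4 - 2.202*a^3 + 2.4134*a^2 + 12.9063*a + 6.2557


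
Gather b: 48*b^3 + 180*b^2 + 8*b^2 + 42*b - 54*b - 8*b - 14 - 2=48*b^3 + 188*b^2 - 20*b - 16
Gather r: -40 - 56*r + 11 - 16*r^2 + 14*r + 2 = -16*r^2 - 42*r - 27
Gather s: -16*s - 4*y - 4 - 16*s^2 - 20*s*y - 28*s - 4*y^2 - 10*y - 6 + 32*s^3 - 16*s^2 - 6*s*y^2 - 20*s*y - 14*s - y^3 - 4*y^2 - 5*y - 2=32*s^3 - 32*s^2 + s*(-6*y^2 - 40*y - 58) - y^3 - 8*y^2 - 19*y - 12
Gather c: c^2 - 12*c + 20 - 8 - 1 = c^2 - 12*c + 11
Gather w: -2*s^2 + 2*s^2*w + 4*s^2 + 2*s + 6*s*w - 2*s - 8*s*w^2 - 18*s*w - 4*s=2*s^2 - 8*s*w^2 - 4*s + w*(2*s^2 - 12*s)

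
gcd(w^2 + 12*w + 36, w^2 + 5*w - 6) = w + 6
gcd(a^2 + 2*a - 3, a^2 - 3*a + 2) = a - 1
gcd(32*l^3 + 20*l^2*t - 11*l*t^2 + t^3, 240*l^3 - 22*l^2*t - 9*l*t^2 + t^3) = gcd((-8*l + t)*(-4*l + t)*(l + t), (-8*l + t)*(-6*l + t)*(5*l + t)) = -8*l + t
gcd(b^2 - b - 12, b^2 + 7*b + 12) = b + 3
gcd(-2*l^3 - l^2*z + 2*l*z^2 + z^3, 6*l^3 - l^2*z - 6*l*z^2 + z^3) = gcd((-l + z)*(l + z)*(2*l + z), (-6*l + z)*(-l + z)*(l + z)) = -l^2 + z^2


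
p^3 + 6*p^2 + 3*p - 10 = (p - 1)*(p + 2)*(p + 5)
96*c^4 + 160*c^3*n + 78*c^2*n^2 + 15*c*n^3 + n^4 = (c + n)*(4*c + n)^2*(6*c + n)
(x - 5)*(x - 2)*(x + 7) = x^3 - 39*x + 70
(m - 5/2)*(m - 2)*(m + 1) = m^3 - 7*m^2/2 + m/2 + 5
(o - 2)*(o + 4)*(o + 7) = o^3 + 9*o^2 + 6*o - 56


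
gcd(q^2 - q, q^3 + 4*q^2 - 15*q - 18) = 1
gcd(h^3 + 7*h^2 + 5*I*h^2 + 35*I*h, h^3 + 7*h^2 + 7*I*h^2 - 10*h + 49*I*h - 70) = h^2 + h*(7 + 5*I) + 35*I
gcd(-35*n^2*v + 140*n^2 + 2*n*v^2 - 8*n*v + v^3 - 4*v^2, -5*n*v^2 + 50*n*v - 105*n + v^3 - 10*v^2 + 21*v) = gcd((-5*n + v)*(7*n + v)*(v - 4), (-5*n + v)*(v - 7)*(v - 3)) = -5*n + v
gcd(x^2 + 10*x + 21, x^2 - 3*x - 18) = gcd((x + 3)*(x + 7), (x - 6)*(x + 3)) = x + 3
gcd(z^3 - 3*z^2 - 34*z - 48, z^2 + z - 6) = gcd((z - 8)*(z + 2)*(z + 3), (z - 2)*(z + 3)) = z + 3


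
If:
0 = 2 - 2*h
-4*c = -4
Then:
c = 1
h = 1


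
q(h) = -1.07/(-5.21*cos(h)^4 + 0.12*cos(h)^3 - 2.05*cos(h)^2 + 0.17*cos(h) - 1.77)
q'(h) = -1.07*(-20.84*sin(h)*cos(h)^3 + 0.36*sin(h)*cos(h)^2 - 4.1*sin(h)*cos(h) + 0.17*sin(h))/(-5.21*cos(h)^4 + 0.12*cos(h)^3 - 2.05*cos(h)^2 + 0.17*cos(h) - 1.77)^2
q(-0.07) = 0.12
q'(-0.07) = -0.02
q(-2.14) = 0.37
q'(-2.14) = 0.61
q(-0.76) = 0.26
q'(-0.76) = -0.46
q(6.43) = 0.13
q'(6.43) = 0.05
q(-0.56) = 0.19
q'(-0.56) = -0.27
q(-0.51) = 0.17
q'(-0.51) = -0.24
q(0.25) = 0.13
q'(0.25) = 0.09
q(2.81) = 0.13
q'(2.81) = -0.12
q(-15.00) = 0.22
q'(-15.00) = 0.37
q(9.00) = 0.15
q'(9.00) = -0.16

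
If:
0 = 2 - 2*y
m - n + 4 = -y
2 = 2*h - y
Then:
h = 3/2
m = n - 5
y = 1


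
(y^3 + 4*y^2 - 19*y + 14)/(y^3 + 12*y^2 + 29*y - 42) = (y - 2)/(y + 6)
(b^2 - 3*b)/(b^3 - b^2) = (b - 3)/(b*(b - 1))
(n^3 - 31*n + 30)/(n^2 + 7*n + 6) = (n^2 - 6*n + 5)/(n + 1)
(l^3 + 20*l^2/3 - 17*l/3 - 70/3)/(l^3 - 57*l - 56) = (3*l^2 - l - 10)/(3*(l^2 - 7*l - 8))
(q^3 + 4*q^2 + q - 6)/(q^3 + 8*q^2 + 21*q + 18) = (q - 1)/(q + 3)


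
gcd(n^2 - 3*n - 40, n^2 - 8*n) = n - 8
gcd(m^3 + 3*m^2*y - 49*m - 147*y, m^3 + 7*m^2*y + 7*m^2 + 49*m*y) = m + 7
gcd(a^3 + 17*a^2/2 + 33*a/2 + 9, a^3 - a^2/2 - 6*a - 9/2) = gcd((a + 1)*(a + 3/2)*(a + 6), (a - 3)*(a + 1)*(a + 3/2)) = a^2 + 5*a/2 + 3/2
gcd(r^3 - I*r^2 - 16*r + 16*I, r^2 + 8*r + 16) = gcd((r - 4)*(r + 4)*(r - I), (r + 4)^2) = r + 4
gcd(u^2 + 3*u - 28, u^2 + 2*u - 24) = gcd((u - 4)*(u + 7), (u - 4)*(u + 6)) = u - 4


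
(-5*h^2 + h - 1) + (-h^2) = -6*h^2 + h - 1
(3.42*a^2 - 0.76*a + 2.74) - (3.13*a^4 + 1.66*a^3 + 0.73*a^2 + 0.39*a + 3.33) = -3.13*a^4 - 1.66*a^3 + 2.69*a^2 - 1.15*a - 0.59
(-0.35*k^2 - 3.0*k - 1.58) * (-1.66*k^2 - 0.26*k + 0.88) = 0.581*k^4 + 5.071*k^3 + 3.0948*k^2 - 2.2292*k - 1.3904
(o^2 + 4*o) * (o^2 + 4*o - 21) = o^4 + 8*o^3 - 5*o^2 - 84*o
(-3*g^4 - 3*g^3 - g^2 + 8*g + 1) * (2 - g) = 3*g^5 - 3*g^4 - 5*g^3 - 10*g^2 + 15*g + 2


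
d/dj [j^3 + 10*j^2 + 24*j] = 3*j^2 + 20*j + 24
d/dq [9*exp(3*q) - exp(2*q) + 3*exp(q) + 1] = (27*exp(2*q) - 2*exp(q) + 3)*exp(q)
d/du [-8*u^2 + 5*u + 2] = 5 - 16*u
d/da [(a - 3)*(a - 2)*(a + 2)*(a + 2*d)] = 4*a^3 + 6*a^2*d - 9*a^2 - 12*a*d - 8*a - 8*d + 12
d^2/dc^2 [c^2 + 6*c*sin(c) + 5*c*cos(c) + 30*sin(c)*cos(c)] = -6*c*sin(c) - 5*c*cos(c) - 10*sin(c) - 60*sin(2*c) + 12*cos(c) + 2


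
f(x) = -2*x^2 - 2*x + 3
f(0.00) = 3.00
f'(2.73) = -12.92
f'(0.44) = -3.76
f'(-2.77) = 9.08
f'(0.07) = -2.28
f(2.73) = -17.37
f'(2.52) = -12.08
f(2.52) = -14.74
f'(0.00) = -2.00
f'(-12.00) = 46.00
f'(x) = -4*x - 2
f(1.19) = -2.21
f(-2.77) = -6.81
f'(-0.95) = 1.80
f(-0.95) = 3.10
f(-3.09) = -9.92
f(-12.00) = -261.00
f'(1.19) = -6.76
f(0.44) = 1.73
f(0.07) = 2.85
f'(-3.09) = 10.36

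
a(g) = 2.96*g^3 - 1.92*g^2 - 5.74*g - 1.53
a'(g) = 8.88*g^2 - 3.84*g - 5.74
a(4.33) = 177.92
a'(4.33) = 144.12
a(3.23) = 59.65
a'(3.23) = 74.50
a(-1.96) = -19.94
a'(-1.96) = 35.90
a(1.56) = -3.92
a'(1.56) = 9.88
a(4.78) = 250.44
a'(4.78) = 178.80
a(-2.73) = -60.39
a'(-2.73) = 70.92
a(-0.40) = 0.27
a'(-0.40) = -2.78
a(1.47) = -4.71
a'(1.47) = 7.80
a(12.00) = 4767.99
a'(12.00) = 1226.90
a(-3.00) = -81.51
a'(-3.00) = 85.70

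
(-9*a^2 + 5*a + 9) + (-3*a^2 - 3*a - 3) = -12*a^2 + 2*a + 6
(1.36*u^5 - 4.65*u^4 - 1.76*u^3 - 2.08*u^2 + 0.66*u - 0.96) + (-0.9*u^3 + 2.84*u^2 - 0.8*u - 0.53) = 1.36*u^5 - 4.65*u^4 - 2.66*u^3 + 0.76*u^2 - 0.14*u - 1.49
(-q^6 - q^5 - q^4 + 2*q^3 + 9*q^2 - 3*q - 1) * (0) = 0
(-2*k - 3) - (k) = -3*k - 3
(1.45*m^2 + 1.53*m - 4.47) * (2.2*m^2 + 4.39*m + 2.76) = 3.19*m^4 + 9.7315*m^3 + 0.8847*m^2 - 15.4005*m - 12.3372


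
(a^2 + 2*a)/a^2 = (a + 2)/a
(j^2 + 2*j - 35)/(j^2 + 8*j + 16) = (j^2 + 2*j - 35)/(j^2 + 8*j + 16)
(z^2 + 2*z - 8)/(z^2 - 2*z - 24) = (z - 2)/(z - 6)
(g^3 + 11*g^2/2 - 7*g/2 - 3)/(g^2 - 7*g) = (2*g^3 + 11*g^2 - 7*g - 6)/(2*g*(g - 7))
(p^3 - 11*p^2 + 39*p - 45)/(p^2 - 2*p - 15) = (p^2 - 6*p + 9)/(p + 3)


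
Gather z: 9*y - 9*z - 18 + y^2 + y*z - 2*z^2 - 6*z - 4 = y^2 + 9*y - 2*z^2 + z*(y - 15) - 22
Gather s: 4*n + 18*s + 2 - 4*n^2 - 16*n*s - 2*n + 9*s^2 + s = -4*n^2 + 2*n + 9*s^2 + s*(19 - 16*n) + 2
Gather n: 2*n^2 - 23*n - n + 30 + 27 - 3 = 2*n^2 - 24*n + 54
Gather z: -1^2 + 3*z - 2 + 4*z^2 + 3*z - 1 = 4*z^2 + 6*z - 4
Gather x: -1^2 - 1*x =-x - 1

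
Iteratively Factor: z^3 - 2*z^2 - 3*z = (z - 3)*(z^2 + z) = z*(z - 3)*(z + 1)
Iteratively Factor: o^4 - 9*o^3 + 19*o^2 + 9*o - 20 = (o - 1)*(o^3 - 8*o^2 + 11*o + 20) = (o - 5)*(o - 1)*(o^2 - 3*o - 4) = (o - 5)*(o - 1)*(o + 1)*(o - 4)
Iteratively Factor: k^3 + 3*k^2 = (k)*(k^2 + 3*k) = k^2*(k + 3)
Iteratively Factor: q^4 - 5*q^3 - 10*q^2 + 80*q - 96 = (q - 3)*(q^3 - 2*q^2 - 16*q + 32) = (q - 4)*(q - 3)*(q^2 + 2*q - 8) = (q - 4)*(q - 3)*(q - 2)*(q + 4)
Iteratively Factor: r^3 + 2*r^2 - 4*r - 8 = (r + 2)*(r^2 - 4) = (r - 2)*(r + 2)*(r + 2)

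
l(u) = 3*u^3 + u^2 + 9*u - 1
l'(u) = 9*u^2 + 2*u + 9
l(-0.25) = -3.23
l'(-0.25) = 9.06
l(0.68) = 6.53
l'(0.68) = 14.52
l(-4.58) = -309.46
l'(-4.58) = 188.63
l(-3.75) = -178.89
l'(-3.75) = 128.06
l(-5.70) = -575.39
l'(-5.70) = 290.01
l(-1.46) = -21.34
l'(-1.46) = 25.26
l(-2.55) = -67.19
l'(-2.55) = 62.42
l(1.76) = 34.29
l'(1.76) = 40.40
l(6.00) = 737.00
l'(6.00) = 345.00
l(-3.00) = -100.00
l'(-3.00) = 84.00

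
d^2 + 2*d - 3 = (d - 1)*(d + 3)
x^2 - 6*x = x*(x - 6)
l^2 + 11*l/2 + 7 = (l + 2)*(l + 7/2)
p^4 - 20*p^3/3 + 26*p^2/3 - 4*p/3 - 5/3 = (p - 5)*(p - 1)^2*(p + 1/3)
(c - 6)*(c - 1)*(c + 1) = c^3 - 6*c^2 - c + 6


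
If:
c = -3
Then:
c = -3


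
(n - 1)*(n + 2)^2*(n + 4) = n^4 + 7*n^3 + 12*n^2 - 4*n - 16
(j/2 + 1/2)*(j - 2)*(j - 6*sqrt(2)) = j^3/2 - 3*sqrt(2)*j^2 - j^2/2 - j + 3*sqrt(2)*j + 6*sqrt(2)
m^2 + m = m*(m + 1)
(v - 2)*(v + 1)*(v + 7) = v^3 + 6*v^2 - 9*v - 14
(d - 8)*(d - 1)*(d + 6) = d^3 - 3*d^2 - 46*d + 48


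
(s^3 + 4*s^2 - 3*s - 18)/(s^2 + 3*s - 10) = (s^2 + 6*s + 9)/(s + 5)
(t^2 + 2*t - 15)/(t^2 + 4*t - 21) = (t + 5)/(t + 7)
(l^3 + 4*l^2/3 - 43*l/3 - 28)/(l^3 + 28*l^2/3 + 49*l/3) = (l^2 - l - 12)/(l*(l + 7))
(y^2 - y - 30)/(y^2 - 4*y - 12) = (y + 5)/(y + 2)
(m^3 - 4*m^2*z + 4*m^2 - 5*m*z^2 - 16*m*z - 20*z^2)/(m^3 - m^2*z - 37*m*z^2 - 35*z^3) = (-m^2 + 5*m*z - 4*m + 20*z)/(-m^2 + 2*m*z + 35*z^2)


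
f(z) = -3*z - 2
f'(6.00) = -3.00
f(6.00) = -20.00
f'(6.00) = -3.00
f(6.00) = -20.00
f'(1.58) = -3.00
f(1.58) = -6.74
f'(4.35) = -3.00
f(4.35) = -15.05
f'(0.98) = -3.00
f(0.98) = -4.94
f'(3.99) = -3.00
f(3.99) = -13.97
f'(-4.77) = -3.00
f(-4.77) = 12.31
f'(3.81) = -3.00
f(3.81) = -13.43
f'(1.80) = -3.00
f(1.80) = -7.40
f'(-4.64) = -3.00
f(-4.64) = 11.92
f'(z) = -3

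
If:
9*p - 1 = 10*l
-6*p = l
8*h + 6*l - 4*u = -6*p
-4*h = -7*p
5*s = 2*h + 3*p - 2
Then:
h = 7/276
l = -2/23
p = 1/69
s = -263/690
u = -4/69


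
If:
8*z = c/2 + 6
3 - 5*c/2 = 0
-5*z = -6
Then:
No Solution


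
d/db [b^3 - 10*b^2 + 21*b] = 3*b^2 - 20*b + 21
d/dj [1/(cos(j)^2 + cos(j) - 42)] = (2*cos(j) + 1)*sin(j)/(cos(j)^2 + cos(j) - 42)^2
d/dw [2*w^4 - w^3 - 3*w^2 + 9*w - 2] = 8*w^3 - 3*w^2 - 6*w + 9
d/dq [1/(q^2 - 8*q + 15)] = 2*(4 - q)/(q^2 - 8*q + 15)^2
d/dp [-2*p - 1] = -2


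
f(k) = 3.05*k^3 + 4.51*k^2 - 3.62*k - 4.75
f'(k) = 9.15*k^2 + 9.02*k - 3.62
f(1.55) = 11.83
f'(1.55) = 32.34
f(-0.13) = -4.21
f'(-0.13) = -4.64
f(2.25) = 44.68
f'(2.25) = 63.00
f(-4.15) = -130.05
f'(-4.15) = 116.53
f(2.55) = 65.92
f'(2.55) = 78.88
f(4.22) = 289.50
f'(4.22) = 197.39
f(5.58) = 645.39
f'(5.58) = 331.61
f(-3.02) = -36.69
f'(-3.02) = 52.59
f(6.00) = 794.69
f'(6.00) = 379.90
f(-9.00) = -1830.31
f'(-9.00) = 656.35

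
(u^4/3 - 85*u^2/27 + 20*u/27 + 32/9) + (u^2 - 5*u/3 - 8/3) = u^4/3 - 58*u^2/27 - 25*u/27 + 8/9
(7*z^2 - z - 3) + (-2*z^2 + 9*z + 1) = 5*z^2 + 8*z - 2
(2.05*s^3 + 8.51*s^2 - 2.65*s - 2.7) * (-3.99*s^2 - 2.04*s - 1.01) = -8.1795*s^5 - 38.1369*s^4 - 8.8574*s^3 + 7.5839*s^2 + 8.1845*s + 2.727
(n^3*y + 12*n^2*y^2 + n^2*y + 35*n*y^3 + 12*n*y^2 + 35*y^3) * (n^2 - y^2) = n^5*y + 12*n^4*y^2 + n^4*y + 34*n^3*y^3 + 12*n^3*y^2 - 12*n^2*y^4 + 34*n^2*y^3 - 35*n*y^5 - 12*n*y^4 - 35*y^5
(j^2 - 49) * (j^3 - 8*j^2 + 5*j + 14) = j^5 - 8*j^4 - 44*j^3 + 406*j^2 - 245*j - 686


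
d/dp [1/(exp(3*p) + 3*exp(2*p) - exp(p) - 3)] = (-3*exp(2*p) - 6*exp(p) + 1)*exp(p)/(exp(3*p) + 3*exp(2*p) - exp(p) - 3)^2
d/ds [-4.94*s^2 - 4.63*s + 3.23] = -9.88*s - 4.63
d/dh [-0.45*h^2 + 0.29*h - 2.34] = 0.29 - 0.9*h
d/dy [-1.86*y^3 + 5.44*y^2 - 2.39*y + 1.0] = -5.58*y^2 + 10.88*y - 2.39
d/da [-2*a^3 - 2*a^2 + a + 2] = -6*a^2 - 4*a + 1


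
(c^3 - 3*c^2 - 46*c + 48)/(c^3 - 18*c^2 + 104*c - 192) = (c^2 + 5*c - 6)/(c^2 - 10*c + 24)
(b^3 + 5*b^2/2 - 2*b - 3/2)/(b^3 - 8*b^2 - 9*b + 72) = (2*b^2 - b - 1)/(2*(b^2 - 11*b + 24))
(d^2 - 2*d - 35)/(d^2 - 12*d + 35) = (d + 5)/(d - 5)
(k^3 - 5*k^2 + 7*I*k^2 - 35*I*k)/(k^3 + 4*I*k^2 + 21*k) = (k - 5)/(k - 3*I)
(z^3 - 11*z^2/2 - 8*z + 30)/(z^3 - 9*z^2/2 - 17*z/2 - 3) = (2*z^2 + z - 10)/(2*z^2 + 3*z + 1)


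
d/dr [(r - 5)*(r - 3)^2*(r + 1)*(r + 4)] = 5*r^4 - 24*r^3 - 36*r^2 + 212*r - 69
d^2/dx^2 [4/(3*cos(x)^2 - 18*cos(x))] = 2*(-2*(1 - cos(2*x))^2 - 45*cos(x) - 38*cos(2*x) + 9*cos(3*x) + 114)/(3*(cos(x) - 6)^3*cos(x)^3)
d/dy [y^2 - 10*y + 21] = 2*y - 10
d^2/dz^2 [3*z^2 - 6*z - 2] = 6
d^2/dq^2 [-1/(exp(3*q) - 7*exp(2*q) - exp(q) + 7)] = (-2*(-3*exp(2*q) + 14*exp(q) + 1)^2*exp(q) + (9*exp(2*q) - 28*exp(q) - 1)*(exp(3*q) - 7*exp(2*q) - exp(q) + 7))*exp(q)/(exp(3*q) - 7*exp(2*q) - exp(q) + 7)^3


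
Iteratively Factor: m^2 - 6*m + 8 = (m - 4)*(m - 2)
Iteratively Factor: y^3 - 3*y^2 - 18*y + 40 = (y - 5)*(y^2 + 2*y - 8) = (y - 5)*(y - 2)*(y + 4)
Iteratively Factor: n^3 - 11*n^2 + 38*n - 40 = (n - 5)*(n^2 - 6*n + 8) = (n - 5)*(n - 2)*(n - 4)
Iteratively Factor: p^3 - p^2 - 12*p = (p - 4)*(p^2 + 3*p) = (p - 4)*(p + 3)*(p)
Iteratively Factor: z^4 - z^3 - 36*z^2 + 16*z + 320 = (z + 4)*(z^3 - 5*z^2 - 16*z + 80) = (z - 4)*(z + 4)*(z^2 - z - 20) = (z - 4)*(z + 4)^2*(z - 5)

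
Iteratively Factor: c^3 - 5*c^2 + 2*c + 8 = (c - 4)*(c^2 - c - 2) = (c - 4)*(c + 1)*(c - 2)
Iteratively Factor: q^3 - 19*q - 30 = (q + 2)*(q^2 - 2*q - 15) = (q - 5)*(q + 2)*(q + 3)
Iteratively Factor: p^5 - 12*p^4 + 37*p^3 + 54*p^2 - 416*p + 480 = (p - 2)*(p^4 - 10*p^3 + 17*p^2 + 88*p - 240) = (p - 4)*(p - 2)*(p^3 - 6*p^2 - 7*p + 60) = (p - 4)^2*(p - 2)*(p^2 - 2*p - 15) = (p - 4)^2*(p - 2)*(p + 3)*(p - 5)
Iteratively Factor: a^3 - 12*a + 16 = (a - 2)*(a^2 + 2*a - 8) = (a - 2)*(a + 4)*(a - 2)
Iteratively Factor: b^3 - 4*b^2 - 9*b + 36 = (b - 4)*(b^2 - 9) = (b - 4)*(b + 3)*(b - 3)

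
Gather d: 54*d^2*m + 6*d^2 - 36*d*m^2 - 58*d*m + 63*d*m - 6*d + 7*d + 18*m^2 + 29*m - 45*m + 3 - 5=d^2*(54*m + 6) + d*(-36*m^2 + 5*m + 1) + 18*m^2 - 16*m - 2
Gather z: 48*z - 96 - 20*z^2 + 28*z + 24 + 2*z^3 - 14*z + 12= 2*z^3 - 20*z^2 + 62*z - 60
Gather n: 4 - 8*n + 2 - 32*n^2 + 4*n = -32*n^2 - 4*n + 6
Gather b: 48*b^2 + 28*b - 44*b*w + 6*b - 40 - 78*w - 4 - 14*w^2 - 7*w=48*b^2 + b*(34 - 44*w) - 14*w^2 - 85*w - 44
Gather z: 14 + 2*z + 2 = 2*z + 16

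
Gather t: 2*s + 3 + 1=2*s + 4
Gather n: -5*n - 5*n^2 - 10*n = -5*n^2 - 15*n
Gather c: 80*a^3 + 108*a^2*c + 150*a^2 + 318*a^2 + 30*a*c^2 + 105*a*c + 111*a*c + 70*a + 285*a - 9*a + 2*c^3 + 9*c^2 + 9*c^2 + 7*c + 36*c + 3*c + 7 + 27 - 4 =80*a^3 + 468*a^2 + 346*a + 2*c^3 + c^2*(30*a + 18) + c*(108*a^2 + 216*a + 46) + 30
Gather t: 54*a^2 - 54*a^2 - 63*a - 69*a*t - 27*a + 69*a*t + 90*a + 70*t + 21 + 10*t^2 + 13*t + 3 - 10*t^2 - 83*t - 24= 0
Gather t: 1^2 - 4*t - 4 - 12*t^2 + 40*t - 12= -12*t^2 + 36*t - 15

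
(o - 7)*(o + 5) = o^2 - 2*o - 35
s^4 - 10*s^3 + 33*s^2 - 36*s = s*(s - 4)*(s - 3)^2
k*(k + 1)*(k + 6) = k^3 + 7*k^2 + 6*k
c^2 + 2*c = c*(c + 2)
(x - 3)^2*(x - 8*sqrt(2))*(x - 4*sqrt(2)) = x^4 - 12*sqrt(2)*x^3 - 6*x^3 + 73*x^2 + 72*sqrt(2)*x^2 - 384*x - 108*sqrt(2)*x + 576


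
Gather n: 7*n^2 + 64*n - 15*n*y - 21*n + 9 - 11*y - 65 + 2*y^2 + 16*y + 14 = 7*n^2 + n*(43 - 15*y) + 2*y^2 + 5*y - 42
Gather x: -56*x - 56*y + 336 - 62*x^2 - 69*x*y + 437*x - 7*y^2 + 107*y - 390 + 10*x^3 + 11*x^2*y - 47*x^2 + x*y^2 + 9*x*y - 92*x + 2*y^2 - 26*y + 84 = 10*x^3 + x^2*(11*y - 109) + x*(y^2 - 60*y + 289) - 5*y^2 + 25*y + 30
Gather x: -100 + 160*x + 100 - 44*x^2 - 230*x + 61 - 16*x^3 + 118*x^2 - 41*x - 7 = -16*x^3 + 74*x^2 - 111*x + 54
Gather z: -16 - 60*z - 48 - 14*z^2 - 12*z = -14*z^2 - 72*z - 64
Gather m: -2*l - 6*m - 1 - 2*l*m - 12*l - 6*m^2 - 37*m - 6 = -14*l - 6*m^2 + m*(-2*l - 43) - 7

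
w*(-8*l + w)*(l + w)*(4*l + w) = -32*l^3*w - 36*l^2*w^2 - 3*l*w^3 + w^4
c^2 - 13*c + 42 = (c - 7)*(c - 6)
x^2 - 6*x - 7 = (x - 7)*(x + 1)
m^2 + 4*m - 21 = (m - 3)*(m + 7)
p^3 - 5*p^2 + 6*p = p*(p - 3)*(p - 2)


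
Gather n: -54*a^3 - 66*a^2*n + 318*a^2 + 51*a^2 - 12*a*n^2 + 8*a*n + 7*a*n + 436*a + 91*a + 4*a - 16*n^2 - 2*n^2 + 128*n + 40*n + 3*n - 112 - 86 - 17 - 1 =-54*a^3 + 369*a^2 + 531*a + n^2*(-12*a - 18) + n*(-66*a^2 + 15*a + 171) - 216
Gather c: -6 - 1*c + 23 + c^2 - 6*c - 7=c^2 - 7*c + 10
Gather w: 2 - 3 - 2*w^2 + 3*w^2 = w^2 - 1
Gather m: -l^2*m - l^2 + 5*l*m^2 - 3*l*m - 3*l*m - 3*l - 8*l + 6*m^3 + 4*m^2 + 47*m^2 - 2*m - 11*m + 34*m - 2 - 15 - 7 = -l^2 - 11*l + 6*m^3 + m^2*(5*l + 51) + m*(-l^2 - 6*l + 21) - 24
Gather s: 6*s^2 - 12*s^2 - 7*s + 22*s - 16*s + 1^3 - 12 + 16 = -6*s^2 - s + 5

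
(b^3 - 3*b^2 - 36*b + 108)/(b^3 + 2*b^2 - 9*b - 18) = (b^2 - 36)/(b^2 + 5*b + 6)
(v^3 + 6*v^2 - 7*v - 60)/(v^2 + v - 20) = (v^2 + v - 12)/(v - 4)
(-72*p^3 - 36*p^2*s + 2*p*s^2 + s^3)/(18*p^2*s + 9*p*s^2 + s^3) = (-12*p^2 - 4*p*s + s^2)/(s*(3*p + s))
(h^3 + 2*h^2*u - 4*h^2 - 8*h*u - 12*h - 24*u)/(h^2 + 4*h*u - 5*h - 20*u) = (h^3 + 2*h^2*u - 4*h^2 - 8*h*u - 12*h - 24*u)/(h^2 + 4*h*u - 5*h - 20*u)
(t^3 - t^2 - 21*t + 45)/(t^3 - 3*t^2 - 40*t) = (t^2 - 6*t + 9)/(t*(t - 8))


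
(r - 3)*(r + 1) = r^2 - 2*r - 3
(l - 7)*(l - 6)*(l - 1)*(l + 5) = l^4 - 9*l^3 - 15*l^2 + 233*l - 210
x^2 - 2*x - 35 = (x - 7)*(x + 5)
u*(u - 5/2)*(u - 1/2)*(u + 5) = u^4 + 2*u^3 - 55*u^2/4 + 25*u/4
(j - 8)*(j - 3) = j^2 - 11*j + 24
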